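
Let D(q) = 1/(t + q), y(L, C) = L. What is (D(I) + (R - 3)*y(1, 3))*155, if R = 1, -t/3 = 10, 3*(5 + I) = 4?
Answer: -31775/101 ≈ -314.60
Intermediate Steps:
I = -11/3 (I = -5 + (⅓)*4 = -5 + 4/3 = -11/3 ≈ -3.6667)
t = -30 (t = -3*10 = -30)
D(q) = 1/(-30 + q)
(D(I) + (R - 3)*y(1, 3))*155 = (1/(-30 - 11/3) + (1 - 3)*1)*155 = (1/(-101/3) - 2*1)*155 = (-3/101 - 2)*155 = -205/101*155 = -31775/101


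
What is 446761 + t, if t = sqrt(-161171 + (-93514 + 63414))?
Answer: 446761 + I*sqrt(191271) ≈ 4.4676e+5 + 437.35*I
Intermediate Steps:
t = I*sqrt(191271) (t = sqrt(-161171 - 30100) = sqrt(-191271) = I*sqrt(191271) ≈ 437.35*I)
446761 + t = 446761 + I*sqrt(191271)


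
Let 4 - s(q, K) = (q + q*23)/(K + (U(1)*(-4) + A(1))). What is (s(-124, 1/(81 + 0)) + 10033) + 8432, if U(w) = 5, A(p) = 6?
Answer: 20684321/1133 ≈ 18256.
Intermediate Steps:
s(q, K) = 4 - 24*q/(-14 + K) (s(q, K) = 4 - (q + q*23)/(K + (5*(-4) + 6)) = 4 - (q + 23*q)/(K + (-20 + 6)) = 4 - 24*q/(K - 14) = 4 - 24*q/(-14 + K))
(s(-124, 1/(81 + 0)) + 10033) + 8432 = (4*(-14 + 1/(81 + 0) - 6*(-124))/(-14 + 1/(81 + 0)) + 10033) + 8432 = (4*(-14 + 1/81 + 744)/(-14 + 1/81) + 10033) + 8432 = (4*(59131/81)/(-1133/81) + 10033) + 8432 = (4*(-81/1133)*(59131/81) + 10033) + 8432 = (-236524/1133 + 10033) + 8432 = 11130865/1133 + 8432 = 20684321/1133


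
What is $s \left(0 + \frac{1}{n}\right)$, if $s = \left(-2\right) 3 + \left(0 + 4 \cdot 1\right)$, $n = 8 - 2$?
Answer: $- \frac{1}{3} \approx -0.33333$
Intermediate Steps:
$n = 6$ ($n = 8 - 2 = 6$)
$s = -2$ ($s = -6 + \left(0 + 4\right) = -6 + 4 = -2$)
$s \left(0 + \frac{1}{n}\right) = - 2 \left(0 + \frac{1}{6}\right) = \left(-2\right) \frac{1}{6} = - \frac{1}{3}$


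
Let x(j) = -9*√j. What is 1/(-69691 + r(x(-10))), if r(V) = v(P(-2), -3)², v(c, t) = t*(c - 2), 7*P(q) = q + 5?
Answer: -49/3413770 ≈ -1.4354e-5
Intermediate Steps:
P(q) = 5/7 + q/7 (P(q) = (q + 5)/7 = (5 + q)/7 = 5/7 + q/7)
v(c, t) = t*(-2 + c)
r(V) = 1089/49 (r(V) = (-3*(-2 + (5/7 + (⅐)*(-2))))² = (-3*(-2 + (5/7 - 2/7)))² = (-3*(-2 + 3/7))² = (-3*(-11/7))² = (33/7)² = 1089/49)
1/(-69691 + r(x(-10))) = 1/(-69691 + 1089/49) = 1/(-3413770/49) = -49/3413770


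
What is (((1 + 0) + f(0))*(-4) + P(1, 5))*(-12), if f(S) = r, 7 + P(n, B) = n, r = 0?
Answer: 120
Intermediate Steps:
P(n, B) = -7 + n
f(S) = 0
(((1 + 0) + f(0))*(-4) + P(1, 5))*(-12) = (((1 + 0) + 0)*(-4) + (-7 + 1))*(-12) = ((1 + 0)*(-4) - 6)*(-12) = (1*(-4) - 6)*(-12) = (-4 - 6)*(-12) = -10*(-12) = 120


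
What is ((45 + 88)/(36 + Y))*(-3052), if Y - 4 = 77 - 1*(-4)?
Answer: -405916/121 ≈ -3354.7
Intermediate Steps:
Y = 85 (Y = 4 + (77 - 1*(-4)) = 4 + (77 + 4) = 4 + 81 = 85)
((45 + 88)/(36 + Y))*(-3052) = ((45 + 88)/(36 + 85))*(-3052) = (133/121)*(-3052) = -405916/121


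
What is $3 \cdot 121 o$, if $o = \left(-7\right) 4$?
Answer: $-10164$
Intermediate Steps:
$o = -28$
$3 \cdot 121 o = 3 \cdot 121 \left(-28\right) = 363 \left(-28\right) = -10164$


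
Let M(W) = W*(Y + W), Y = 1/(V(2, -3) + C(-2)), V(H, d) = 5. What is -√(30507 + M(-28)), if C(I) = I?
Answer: -137*√15/3 ≈ -176.87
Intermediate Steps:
Y = ⅓ (Y = 1/(5 - 2) = 1/3 = ⅓ ≈ 0.33333)
M(W) = W*(⅓ + W)
-√(30507 + M(-28)) = -√(30507 - 28*(⅓ - 28)) = -√(30507 - 28*(-83/3)) = -√(30507 + 2324/3) = -√(93845/3) = -137*√15/3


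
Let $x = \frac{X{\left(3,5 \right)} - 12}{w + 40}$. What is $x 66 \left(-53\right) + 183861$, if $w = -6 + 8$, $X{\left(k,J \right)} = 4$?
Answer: $\frac{1291691}{7} \approx 1.8453 \cdot 10^{5}$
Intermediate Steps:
$w = 2$
$x = - \frac{4}{21}$ ($x = \frac{4 - 12}{2 + 40} = - \frac{8}{42} = \left(-8\right) \frac{1}{42} = - \frac{4}{21} \approx -0.19048$)
$x 66 \left(-53\right) + 183861 = \left(- \frac{4}{21}\right) 66 \left(-53\right) + 183861 = \left(- \frac{88}{7}\right) \left(-53\right) + 183861 = \frac{4664}{7} + 183861 = \frac{1291691}{7}$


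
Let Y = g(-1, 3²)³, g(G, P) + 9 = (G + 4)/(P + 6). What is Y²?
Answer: 7256313856/15625 ≈ 4.6440e+5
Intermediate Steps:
g(G, P) = -9 + (4 + G)/(6 + P) (g(G, P) = -9 + (G + 4)/(P + 6) = -9 + (4 + G)/(6 + P))
Y = -85184/125 (Y = ((-50 - 1 - 9*3²)/(6 + 3²))³ = ((-50 - 1 - 9*9)/(6 + 9))³ = ((-50 - 1 - 81)/15)³ = ((1/15)*(-132))³ = (-44/5)³ = -85184/125 ≈ -681.47)
Y² = (-85184/125)² = 7256313856/15625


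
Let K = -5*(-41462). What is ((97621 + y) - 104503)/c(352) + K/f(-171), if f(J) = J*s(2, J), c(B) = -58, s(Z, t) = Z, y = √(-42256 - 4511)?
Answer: -2417584/4959 - I*√46767/58 ≈ -487.51 - 3.7286*I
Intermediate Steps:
y = I*√46767 (y = √(-46767) = I*√46767 ≈ 216.26*I)
K = 207310
f(J) = 2*J (f(J) = J*2 = 2*J)
((97621 + y) - 104503)/c(352) + K/f(-171) = ((97621 + I*√46767) - 104503)/(-58) + 207310/((2*(-171))) = (-6882 + I*√46767)*(-1/58) + 207310/(-342) = (3441/29 - I*√46767/58) + 207310*(-1/342) = (3441/29 - I*√46767/58) - 103655/171 = -2417584/4959 - I*√46767/58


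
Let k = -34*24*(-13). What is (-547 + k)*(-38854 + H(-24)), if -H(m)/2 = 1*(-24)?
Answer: -390427166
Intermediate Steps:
H(m) = 48 (H(m) = -2*(-24) = 48)
k = 10608 (k = -816*(-13) = 10608)
(-547 + k)*(-38854 + H(-24)) = (-547 + 10608)*(-38854 + 48) = 10061*(-38806) = -390427166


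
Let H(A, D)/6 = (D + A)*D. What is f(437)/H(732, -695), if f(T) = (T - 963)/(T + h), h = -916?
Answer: -263/36952455 ≈ -7.1173e-6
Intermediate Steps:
H(A, D) = 6*D*(A + D) (H(A, D) = 6*((D + A)*D) = 6*((A + D)*D) = 6*(D*(A + D)) = 6*D*(A + D))
f(T) = (-963 + T)/(-916 + T) (f(T) = (T - 963)/(T - 916) = (-963 + T)/(-916 + T))
f(437)/H(732, -695) = ((-963 + 437)/(-916 + 437))/((6*(-695)*(732 - 695))) = (-526/(-479))/((6*(-695)*37)) = -1/479*(-526)/(-154290) = (526/479)*(-1/154290) = -263/36952455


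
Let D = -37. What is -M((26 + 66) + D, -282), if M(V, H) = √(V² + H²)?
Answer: -√82549 ≈ -287.31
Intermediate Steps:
M(V, H) = √(H² + V²)
-M((26 + 66) + D, -282) = -√((-282)² + ((26 + 66) - 37)²) = -√(79524 + (92 - 37)²) = -√(79524 + 55²) = -√(79524 + 3025) = -√82549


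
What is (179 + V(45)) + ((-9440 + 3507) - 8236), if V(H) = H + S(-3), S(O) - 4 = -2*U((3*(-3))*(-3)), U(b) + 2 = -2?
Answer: -13933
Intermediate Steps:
U(b) = -4 (U(b) = -2 - 2 = -4)
S(O) = 12 (S(O) = 4 - 2*(-4) = 4 + 8 = 12)
V(H) = 12 + H (V(H) = H + 12 = 12 + H)
(179 + V(45)) + ((-9440 + 3507) - 8236) = (179 + (12 + 45)) + ((-9440 + 3507) - 8236) = (179 + 57) + (-5933 - 8236) = 236 - 14169 = -13933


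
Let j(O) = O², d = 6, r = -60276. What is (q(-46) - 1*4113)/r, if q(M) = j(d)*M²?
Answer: -24021/20092 ≈ -1.1956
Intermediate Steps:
q(M) = 36*M² (q(M) = 6²*M² = 36*M²)
(q(-46) - 1*4113)/r = (36*(-46)² - 1*4113)/(-60276) = (36*2116 - 4113)*(-1/60276) = (76176 - 4113)*(-1/60276) = 72063*(-1/60276) = -24021/20092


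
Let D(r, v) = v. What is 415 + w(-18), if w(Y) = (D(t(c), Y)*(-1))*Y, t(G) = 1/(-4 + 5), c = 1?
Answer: 91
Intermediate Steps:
t(G) = 1 (t(G) = 1/1 = 1)
w(Y) = -Y² (w(Y) = (Y*(-1))*Y = (-Y)*Y = -Y²)
415 + w(-18) = 415 - 1*(-18)² = 415 - 1*324 = 415 - 324 = 91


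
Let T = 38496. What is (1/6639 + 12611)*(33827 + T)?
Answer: 6055201950890/6639 ≈ 9.1207e+8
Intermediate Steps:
(1/6639 + 12611)*(33827 + T) = (1/6639 + 12611)*(33827 + 38496) = (1/6639 + 12611)*72323 = (83724430/6639)*72323 = 6055201950890/6639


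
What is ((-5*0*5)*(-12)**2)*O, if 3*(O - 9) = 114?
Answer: 0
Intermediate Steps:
O = 47 (O = 9 + (1/3)*114 = 9 + 38 = 47)
((-5*0*5)*(-12)**2)*O = ((-5*0*5)*(-12)**2)*47 = ((0*5)*144)*47 = (0*144)*47 = 0*47 = 0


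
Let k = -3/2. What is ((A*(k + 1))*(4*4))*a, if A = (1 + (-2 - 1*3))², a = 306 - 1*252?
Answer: -6912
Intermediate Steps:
k = -3/2 (k = -3*½ = -3/2 ≈ -1.5000)
a = 54 (a = 306 - 252 = 54)
A = 16 (A = (1 + (-2 - 3))² = (1 - 5)² = (-4)² = 16)
((A*(k + 1))*(4*4))*a = ((16*(-3/2 + 1))*(4*4))*54 = ((16*(-½))*16)*54 = -8*16*54 = -128*54 = -6912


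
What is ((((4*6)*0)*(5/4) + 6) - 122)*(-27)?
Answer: 3132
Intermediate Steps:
((((4*6)*0)*(5/4) + 6) - 122)*(-27) = (((24*0)*(5*(¼)) + 6) - 122)*(-27) = ((0*(5/4) + 6) - 122)*(-27) = ((0 + 6) - 122)*(-27) = (6 - 122)*(-27) = -116*(-27) = 3132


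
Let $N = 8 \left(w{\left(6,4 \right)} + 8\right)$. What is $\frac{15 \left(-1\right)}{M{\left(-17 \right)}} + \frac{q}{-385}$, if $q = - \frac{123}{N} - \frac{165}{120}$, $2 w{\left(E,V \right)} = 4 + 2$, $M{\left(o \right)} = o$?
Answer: $\frac{128087}{143990} \approx 0.88955$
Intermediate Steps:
$w{\left(E,V \right)} = 3$ ($w{\left(E,V \right)} = \frac{4 + 2}{2} = \frac{1}{2} \cdot 6 = 3$)
$N = 88$ ($N = 8 \left(3 + 8\right) = 8 \cdot 11 = 88$)
$q = - \frac{61}{22}$ ($q = - \frac{123}{88} - \frac{165}{120} = \left(-123\right) \frac{1}{88} - \frac{11}{8} = - \frac{123}{88} - \frac{11}{8} = - \frac{61}{22} \approx -2.7727$)
$\frac{15 \left(-1\right)}{M{\left(-17 \right)}} + \frac{q}{-385} = \frac{15 \left(-1\right)}{-17} - \frac{61}{22 \left(-385\right)} = \left(-15\right) \left(- \frac{1}{17}\right) - - \frac{61}{8470} = \frac{15}{17} + \frac{61}{8470} = \frac{128087}{143990}$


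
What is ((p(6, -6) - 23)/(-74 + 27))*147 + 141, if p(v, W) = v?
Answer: 9126/47 ≈ 194.17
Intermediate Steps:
((p(6, -6) - 23)/(-74 + 27))*147 + 141 = ((6 - 23)/(-74 + 27))*147 + 141 = -17/(-47)*147 + 141 = -17*(-1/47)*147 + 141 = (17/47)*147 + 141 = 2499/47 + 141 = 9126/47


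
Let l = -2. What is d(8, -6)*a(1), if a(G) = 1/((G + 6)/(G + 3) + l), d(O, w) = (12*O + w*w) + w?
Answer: -504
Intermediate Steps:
d(O, w) = w + w**2 + 12*O (d(O, w) = (12*O + w**2) + w = (w**2 + 12*O) + w = w + w**2 + 12*O)
a(G) = 1/(-2 + (6 + G)/(3 + G)) (a(G) = 1/((G + 6)/(G + 3) - 2) = 1/((6 + G)/(3 + G) - 2) = 1/(-2 + (6 + G)/(3 + G)))
d(8, -6)*a(1) = (-6 + (-6)**2 + 12*8)*((-3 - 1*1)/1) = (-6 + 36 + 96)*(1*(-3 - 1)) = 126*(1*(-4)) = 126*(-4) = -504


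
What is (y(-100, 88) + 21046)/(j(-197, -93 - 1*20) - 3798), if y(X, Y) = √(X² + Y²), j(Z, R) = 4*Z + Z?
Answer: -21046/4783 - 4*√1109/4783 ≈ -4.4280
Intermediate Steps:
j(Z, R) = 5*Z
(y(-100, 88) + 21046)/(j(-197, -93 - 1*20) - 3798) = (√((-100)² + 88²) + 21046)/(5*(-197) - 3798) = (√(10000 + 7744) + 21046)/(-985 - 3798) = (√17744 + 21046)/(-4783) = (4*√1109 + 21046)*(-1/4783) = (21046 + 4*√1109)*(-1/4783) = -21046/4783 - 4*√1109/4783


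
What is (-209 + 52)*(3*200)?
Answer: -94200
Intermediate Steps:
(-209 + 52)*(3*200) = -157*600 = -94200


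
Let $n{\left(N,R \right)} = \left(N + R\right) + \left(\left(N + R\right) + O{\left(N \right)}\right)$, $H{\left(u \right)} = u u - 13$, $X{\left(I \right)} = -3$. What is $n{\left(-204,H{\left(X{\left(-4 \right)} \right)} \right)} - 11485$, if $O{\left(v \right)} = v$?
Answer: $-12105$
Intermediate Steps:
$H{\left(u \right)} = -13 + u^{2}$ ($H{\left(u \right)} = u^{2} - 13 = -13 + u^{2}$)
$n{\left(N,R \right)} = 2 R + 3 N$ ($n{\left(N,R \right)} = \left(N + R\right) + \left(\left(N + R\right) + N\right) = \left(N + R\right) + \left(R + 2 N\right) = 2 R + 3 N$)
$n{\left(-204,H{\left(X{\left(-4 \right)} \right)} \right)} - 11485 = \left(2 \left(-13 + \left(-3\right)^{2}\right) + 3 \left(-204\right)\right) - 11485 = \left(2 \left(-13 + 9\right) - 612\right) - 11485 = \left(2 \left(-4\right) - 612\right) - 11485 = \left(-8 - 612\right) - 11485 = -620 - 11485 = -12105$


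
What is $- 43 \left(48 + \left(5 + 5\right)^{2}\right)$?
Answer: $-6364$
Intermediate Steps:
$- 43 \left(48 + \left(5 + 5\right)^{2}\right) = - 43 \left(48 + 10^{2}\right) = - 43 \left(48 + 100\right) = \left(-43\right) 148 = -6364$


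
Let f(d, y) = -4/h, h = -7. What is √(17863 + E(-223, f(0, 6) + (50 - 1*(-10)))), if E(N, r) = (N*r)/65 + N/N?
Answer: 4*√228454590/455 ≈ 132.88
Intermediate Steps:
f(d, y) = 4/7 (f(d, y) = -4/(-7) = -4*(-⅐) = 4/7)
E(N, r) = 1 + N*r/65 (E(N, r) = (N*r)*(1/65) + 1 = N*r/65 + 1 = 1 + N*r/65)
√(17863 + E(-223, f(0, 6) + (50 - 1*(-10)))) = √(17863 + (1 + (1/65)*(-223)*(4/7 + (50 - 1*(-10))))) = √(17863 + (1 + (1/65)*(-223)*(4/7 + (50 + 10)))) = √(17863 + (1 + (1/65)*(-223)*(4/7 + 60))) = √(17863 + (1 + (1/65)*(-223)*(424/7))) = √(17863 + (1 - 94552/455)) = √(17863 - 94097/455) = √(8033568/455) = 4*√228454590/455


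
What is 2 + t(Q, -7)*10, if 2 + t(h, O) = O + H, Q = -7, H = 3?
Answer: -58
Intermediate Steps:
t(h, O) = 1 + O (t(h, O) = -2 + (O + 3) = -2 + (3 + O) = 1 + O)
2 + t(Q, -7)*10 = 2 + (1 - 7)*10 = 2 - 6*10 = 2 - 60 = -58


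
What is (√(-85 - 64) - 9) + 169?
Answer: 160 + I*√149 ≈ 160.0 + 12.207*I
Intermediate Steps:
(√(-85 - 64) - 9) + 169 = (√(-149) - 9) + 169 = (I*√149 - 9) + 169 = (-9 + I*√149) + 169 = 160 + I*√149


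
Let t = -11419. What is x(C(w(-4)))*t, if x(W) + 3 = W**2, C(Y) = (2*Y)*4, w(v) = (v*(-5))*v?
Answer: -4677188143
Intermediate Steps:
w(v) = -5*v**2 (w(v) = (-5*v)*v = -5*v**2)
C(Y) = 8*Y
x(W) = -3 + W**2
x(C(w(-4)))*t = (-3 + (8*(-5*(-4)**2))**2)*(-11419) = (-3 + (8*(-5*16))**2)*(-11419) = (-3 + (8*(-80))**2)*(-11419) = (-3 + (-640)**2)*(-11419) = (-3 + 409600)*(-11419) = 409597*(-11419) = -4677188143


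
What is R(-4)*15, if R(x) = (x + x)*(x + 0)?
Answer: 480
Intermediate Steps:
R(x) = 2*x² (R(x) = (2*x)*x = 2*x²)
R(-4)*15 = (2*(-4)²)*15 = (2*16)*15 = 32*15 = 480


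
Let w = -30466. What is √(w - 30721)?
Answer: I*√61187 ≈ 247.36*I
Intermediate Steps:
√(w - 30721) = √(-30466 - 30721) = √(-61187) = I*√61187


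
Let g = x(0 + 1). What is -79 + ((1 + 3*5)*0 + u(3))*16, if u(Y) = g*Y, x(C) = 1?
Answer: -31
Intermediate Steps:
g = 1
u(Y) = Y (u(Y) = 1*Y = Y)
-79 + ((1 + 3*5)*0 + u(3))*16 = -79 + ((1 + 3*5)*0 + 3)*16 = -79 + ((1 + 15)*0 + 3)*16 = -79 + (16*0 + 3)*16 = -79 + (0 + 3)*16 = -79 + 3*16 = -79 + 48 = -31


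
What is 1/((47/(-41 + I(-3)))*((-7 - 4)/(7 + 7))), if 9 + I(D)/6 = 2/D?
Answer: 126/47 ≈ 2.6809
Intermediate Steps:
I(D) = -54 + 12/D (I(D) = -54 + 6*(2/D) = -54 + 12/D)
1/((47/(-41 + I(-3)))*((-7 - 4)/(7 + 7))) = 1/((47/(-41 + (-54 + 12/(-3))))*((-7 - 4)/(7 + 7))) = 1/((47/(-41 + (-54 + 12*(-1/3))))*(-11/14)) = 1/((47/(-41 + (-54 - 4)))*(-11*1/14)) = 1/((47/(-41 - 58))*(-11/14)) = 1/((47/(-99))*(-11/14)) = 1/((47*(-1/99))*(-11/14)) = 1/(-47/99*(-11/14)) = 1/(47/126) = 126/47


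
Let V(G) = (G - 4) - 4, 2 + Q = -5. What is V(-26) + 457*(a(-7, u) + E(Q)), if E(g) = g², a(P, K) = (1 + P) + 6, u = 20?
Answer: 22359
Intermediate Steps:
Q = -7 (Q = -2 - 5 = -7)
a(P, K) = 7 + P
V(G) = -8 + G (V(G) = (-4 + G) - 4 = -8 + G)
V(-26) + 457*(a(-7, u) + E(Q)) = (-8 - 26) + 457*((7 - 7) + (-7)²) = -34 + 457*(0 + 49) = -34 + 457*49 = -34 + 22393 = 22359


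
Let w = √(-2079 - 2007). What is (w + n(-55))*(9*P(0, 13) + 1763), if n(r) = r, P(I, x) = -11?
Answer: -91520 + 4992*I*√454 ≈ -91520.0 + 1.0637e+5*I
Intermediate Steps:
w = 3*I*√454 (w = √(-4086) = 3*I*√454 ≈ 63.922*I)
(w + n(-55))*(9*P(0, 13) + 1763) = (3*I*√454 - 55)*(9*(-11) + 1763) = (-55 + 3*I*√454)*(-99 + 1763) = (-55 + 3*I*√454)*1664 = -91520 + 4992*I*√454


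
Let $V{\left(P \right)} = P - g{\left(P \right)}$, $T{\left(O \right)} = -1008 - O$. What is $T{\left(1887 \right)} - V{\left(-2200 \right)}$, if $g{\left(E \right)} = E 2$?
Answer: $-5095$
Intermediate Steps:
$g{\left(E \right)} = 2 E$
$V{\left(P \right)} = - P$ ($V{\left(P \right)} = P - 2 P = - P$)
$T{\left(1887 \right)} - V{\left(-2200 \right)} = \left(-1008 - 1887\right) - \left(-1\right) \left(-2200\right) = \left(-1008 - 1887\right) - 2200 = -2895 - 2200 = -5095$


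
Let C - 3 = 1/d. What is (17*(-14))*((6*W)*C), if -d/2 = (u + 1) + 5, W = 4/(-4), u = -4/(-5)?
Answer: 4179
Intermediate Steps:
u = ⅘ (u = -4*(-⅕) = ⅘ ≈ 0.80000)
W = -1 (W = 4*(-¼) = -1)
d = -68/5 (d = -2*((⅘ + 1) + 5) = -2*(9/5 + 5) = -2*34/5 = -68/5 ≈ -13.600)
C = 199/68 (C = 3 + 1/(-68/5) = 3 - 5/68 = 199/68 ≈ 2.9265)
(17*(-14))*((6*W)*C) = (17*(-14))*((6*(-1))*(199/68)) = -(-1428)*199/68 = -238*(-597/34) = 4179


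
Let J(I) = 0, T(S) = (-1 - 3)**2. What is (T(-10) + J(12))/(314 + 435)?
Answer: 16/749 ≈ 0.021362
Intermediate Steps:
T(S) = 16 (T(S) = (-4)**2 = 16)
(T(-10) + J(12))/(314 + 435) = (16 + 0)/(314 + 435) = 16/749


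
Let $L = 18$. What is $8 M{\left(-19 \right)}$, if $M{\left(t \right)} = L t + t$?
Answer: $-2888$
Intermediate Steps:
$M{\left(t \right)} = 19 t$ ($M{\left(t \right)} = 18 t + t = 19 t$)
$8 M{\left(-19 \right)} = 8 \cdot 19 \left(-19\right) = 8 \left(-361\right) = -2888$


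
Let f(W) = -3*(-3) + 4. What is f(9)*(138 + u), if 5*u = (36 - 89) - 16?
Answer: 8073/5 ≈ 1614.6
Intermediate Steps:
f(W) = 13 (f(W) = 9 + 4 = 13)
u = -69/5 (u = ((36 - 89) - 16)/5 = (-53 - 16)/5 = (1/5)*(-69) = -69/5 ≈ -13.800)
f(9)*(138 + u) = 13*(138 - 69/5) = 13*(621/5) = 8073/5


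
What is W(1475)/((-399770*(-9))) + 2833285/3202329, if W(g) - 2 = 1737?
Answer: 261526408979/295429630230 ≈ 0.88524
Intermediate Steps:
W(g) = 1739 (W(g) = 2 + 1737 = 1739)
W(1475)/((-399770*(-9))) + 2833285/3202329 = 1739/((-399770*(-9))) + 2833285/3202329 = 1739/3597930 + 2833285*(1/3202329) = 1739*(1/3597930) + 217945/246333 = 1739/3597930 + 217945/246333 = 261526408979/295429630230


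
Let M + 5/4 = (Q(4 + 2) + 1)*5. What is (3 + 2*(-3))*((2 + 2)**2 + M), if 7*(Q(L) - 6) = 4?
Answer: -4419/28 ≈ -157.82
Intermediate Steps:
Q(L) = 46/7 (Q(L) = 6 + (1/7)*4 = 6 + 4/7 = 46/7)
M = 1025/28 (M = -5/4 + (46/7 + 1)*5 = -5/4 + (53/7)*5 = -5/4 + 265/7 = 1025/28 ≈ 36.607)
(3 + 2*(-3))*((2 + 2)**2 + M) = (3 + 2*(-3))*((2 + 2)**2 + 1025/28) = (3 - 6)*(4**2 + 1025/28) = -3*(16 + 1025/28) = -3*1473/28 = -4419/28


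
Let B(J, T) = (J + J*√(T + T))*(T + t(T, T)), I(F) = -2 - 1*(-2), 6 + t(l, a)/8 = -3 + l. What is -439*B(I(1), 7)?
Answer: 0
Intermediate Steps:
t(l, a) = -72 + 8*l (t(l, a) = -48 + 8*(-3 + l) = -48 + (-24 + 8*l) = -72 + 8*l)
I(F) = 0 (I(F) = -2 + 2 = 0)
B(J, T) = (-72 + 9*T)*(J + J*√2*√T) (B(J, T) = (J + J*√(T + T))*(T + (-72 + 8*T)) = (J + J*√(2*T))*(-72 + 9*T) = (J + J*(√2*√T))*(-72 + 9*T) = (J + J*√2*√T)*(-72 + 9*T) = (-72 + 9*T)*(J + J*√2*√T))
-439*B(I(1), 7) = -3951*0*(-8 + 7 + √2*7^(3/2) - 8*√2*√7) = -3951*0*(-8 + 7 + √2*(7*√7) - 8*√14) = -3951*0*(-8 + 7 + 7*√14 - 8*√14) = -3951*0*(-1 - √14) = -439*0 = 0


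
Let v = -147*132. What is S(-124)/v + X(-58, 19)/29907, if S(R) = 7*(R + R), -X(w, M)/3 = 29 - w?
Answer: 185929/2302839 ≈ 0.080739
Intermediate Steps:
X(w, M) = -87 + 3*w (X(w, M) = -3*(29 - w) = -87 + 3*w)
v = -19404
S(R) = 14*R (S(R) = 7*(2*R) = 14*R)
S(-124)/v + X(-58, 19)/29907 = (14*(-124))/(-19404) + (-87 + 3*(-58))/29907 = -1736*(-1/19404) + (-87 - 174)*(1/29907) = 62/693 - 261*1/29907 = 62/693 - 29/3323 = 185929/2302839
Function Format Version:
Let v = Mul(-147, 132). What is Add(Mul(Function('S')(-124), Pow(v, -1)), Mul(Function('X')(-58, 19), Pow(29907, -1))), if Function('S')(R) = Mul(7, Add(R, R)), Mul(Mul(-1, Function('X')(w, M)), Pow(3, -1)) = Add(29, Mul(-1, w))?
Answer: Rational(185929, 2302839) ≈ 0.080739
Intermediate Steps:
Function('X')(w, M) = Add(-87, Mul(3, w)) (Function('X')(w, M) = Mul(-3, Add(29, Mul(-1, w))) = Add(-87, Mul(3, w)))
v = -19404
Function('S')(R) = Mul(14, R) (Function('S')(R) = Mul(7, Mul(2, R)) = Mul(14, R))
Add(Mul(Function('S')(-124), Pow(v, -1)), Mul(Function('X')(-58, 19), Pow(29907, -1))) = Add(Mul(Mul(14, -124), Pow(-19404, -1)), Mul(Add(-87, Mul(3, -58)), Pow(29907, -1))) = Add(Mul(-1736, Rational(-1, 19404)), Mul(Add(-87, -174), Rational(1, 29907))) = Add(Rational(62, 693), Mul(-261, Rational(1, 29907))) = Add(Rational(62, 693), Rational(-29, 3323)) = Rational(185929, 2302839)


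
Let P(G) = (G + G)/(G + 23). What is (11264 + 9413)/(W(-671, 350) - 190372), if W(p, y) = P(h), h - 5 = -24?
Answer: -41354/380763 ≈ -0.10861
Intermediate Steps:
h = -19 (h = 5 - 24 = -19)
P(G) = 2*G/(23 + G) (P(G) = (2*G)/(23 + G) = 2*G/(23 + G))
W(p, y) = -19/2 (W(p, y) = 2*(-19)/(23 - 19) = 2*(-19)/4 = 2*(-19)*(¼) = -19/2)
(11264 + 9413)/(W(-671, 350) - 190372) = (11264 + 9413)/(-19/2 - 190372) = 20677/(-380763/2) = 20677*(-2/380763) = -41354/380763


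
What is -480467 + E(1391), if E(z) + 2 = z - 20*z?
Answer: -506898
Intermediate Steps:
E(z) = -2 - 19*z (E(z) = -2 + (z - 20*z) = -2 - 19*z)
-480467 + E(1391) = -480467 + (-2 - 19*1391) = -480467 + (-2 - 26429) = -480467 - 26431 = -506898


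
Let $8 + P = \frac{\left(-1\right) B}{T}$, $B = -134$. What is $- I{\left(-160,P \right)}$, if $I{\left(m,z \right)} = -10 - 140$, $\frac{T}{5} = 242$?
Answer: $150$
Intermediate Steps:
$T = 1210$ ($T = 5 \cdot 242 = 1210$)
$P = - \frac{4773}{605}$ ($P = -8 + \frac{\left(-1\right) \left(-134\right)}{1210} = -8 + 134 \cdot \frac{1}{1210} = -8 + \frac{67}{605} = - \frac{4773}{605} \approx -7.8893$)
$I{\left(m,z \right)} = -150$ ($I{\left(m,z \right)} = -10 - 140 = -150$)
$- I{\left(-160,P \right)} = \left(-1\right) \left(-150\right) = 150$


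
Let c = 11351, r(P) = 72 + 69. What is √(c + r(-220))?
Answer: 26*√17 ≈ 107.20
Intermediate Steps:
r(P) = 141
√(c + r(-220)) = √(11351 + 141) = √11492 = 26*√17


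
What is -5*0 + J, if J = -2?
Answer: -2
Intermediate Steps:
-5*0 + J = -5*0 - 2 = 0 - 2 = -2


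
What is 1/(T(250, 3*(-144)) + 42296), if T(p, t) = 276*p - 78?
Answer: 1/111218 ≈ 8.9914e-6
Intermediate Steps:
T(p, t) = -78 + 276*p
1/(T(250, 3*(-144)) + 42296) = 1/((-78 + 276*250) + 42296) = 1/((-78 + 69000) + 42296) = 1/(68922 + 42296) = 1/111218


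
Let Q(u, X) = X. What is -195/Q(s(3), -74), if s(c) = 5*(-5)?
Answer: 195/74 ≈ 2.6351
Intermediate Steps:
s(c) = -25
-195/Q(s(3), -74) = -195/(-74) = -195*(-1/74) = 195/74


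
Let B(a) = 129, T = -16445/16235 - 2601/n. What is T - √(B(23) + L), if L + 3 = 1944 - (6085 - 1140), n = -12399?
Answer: -10778288/13419851 - 5*I*√115 ≈ -0.80316 - 53.619*I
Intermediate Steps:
T = -10778288/13419851 (T = -16445/16235 - 2601/(-12399) = -16445*1/16235 - 2601*(-1/12399) = -3289/3247 + 867/4133 = -10778288/13419851 ≈ -0.80316)
L = -3004 (L = -3 + (1944 - (6085 - 1140)) = -3 + (1944 - 1*4945) = -3 + (1944 - 4945) = -3 - 3001 = -3004)
T - √(B(23) + L) = -10778288/13419851 - √(129 - 3004) = -10778288/13419851 - √(-2875) = -10778288/13419851 - 5*I*√115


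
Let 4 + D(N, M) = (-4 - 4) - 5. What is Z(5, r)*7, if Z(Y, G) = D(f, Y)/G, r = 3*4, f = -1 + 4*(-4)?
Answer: -119/12 ≈ -9.9167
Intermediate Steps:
f = -17 (f = -1 - 16 = -17)
D(N, M) = -17 (D(N, M) = -4 + ((-4 - 4) - 5) = -4 + (-8 - 5) = -4 - 13 = -17)
r = 12
Z(Y, G) = -17/G
Z(5, r)*7 = -17/12*7 = -119/12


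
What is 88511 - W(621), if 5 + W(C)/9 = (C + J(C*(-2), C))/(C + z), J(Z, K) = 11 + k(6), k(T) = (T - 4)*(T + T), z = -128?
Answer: 43652204/493 ≈ 88544.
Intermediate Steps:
k(T) = 2*T*(-4 + T) (k(T) = (-4 + T)*(2*T) = 2*T*(-4 + T))
J(Z, K) = 35 (J(Z, K) = 11 + 2*6*(-4 + 6) = 11 + 2*6*2 = 11 + 24 = 35)
W(C) = -45 + 9*(35 + C)/(-128 + C) (W(C) = -45 + 9*((C + 35)/(C - 128)) = -45 + 9*((35 + C)/(-128 + C)) = -45 + 9*(35 + C)/(-128 + C))
88511 - W(621) = 88511 - 9*(675 - 4*621)/(-128 + 621) = 88511 - 9*(675 - 2484)/493 = 88511 - 9*(-1809)/493 = 88511 - 1*(-16281/493) = 88511 + 16281/493 = 43652204/493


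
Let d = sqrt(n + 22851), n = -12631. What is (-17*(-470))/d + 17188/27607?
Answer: 17188/27607 + 799*sqrt(2555)/511 ≈ 79.658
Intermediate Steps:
d = 2*sqrt(2555) (d = sqrt(-12631 + 22851) = sqrt(10220) = 2*sqrt(2555) ≈ 101.09)
(-17*(-470))/d + 17188/27607 = (-17*(-470))/((2*sqrt(2555))) + 17188/27607 = 7990*(sqrt(2555)/5110) + 17188*(1/27607) = 799*sqrt(2555)/511 + 17188/27607 = 17188/27607 + 799*sqrt(2555)/511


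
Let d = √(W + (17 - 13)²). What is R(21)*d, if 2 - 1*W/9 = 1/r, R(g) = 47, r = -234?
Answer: 47*√23010/26 ≈ 274.21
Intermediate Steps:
W = 469/26 (W = 18 - 9/(-234) = 18 - 9*(-1/234) = 18 + 1/26 = 469/26 ≈ 18.038)
d = √23010/26 (d = √(469/26 + (17 - 13)²) = √(469/26 + 4²) = √(469/26 + 16) = √(885/26) = √23010/26 ≈ 5.8343)
R(21)*d = 47*(√23010/26) = 47*√23010/26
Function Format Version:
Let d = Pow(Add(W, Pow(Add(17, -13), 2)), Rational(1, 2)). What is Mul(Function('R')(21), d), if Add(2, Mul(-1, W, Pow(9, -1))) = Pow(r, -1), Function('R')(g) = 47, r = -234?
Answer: Mul(Rational(47, 26), Pow(23010, Rational(1, 2))) ≈ 274.21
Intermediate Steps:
W = Rational(469, 26) (W = Add(18, Mul(-9, Pow(-234, -1))) = Add(18, Mul(-9, Rational(-1, 234))) = Add(18, Rational(1, 26)) = Rational(469, 26) ≈ 18.038)
d = Mul(Rational(1, 26), Pow(23010, Rational(1, 2))) (d = Pow(Add(Rational(469, 26), Pow(Add(17, -13), 2)), Rational(1, 2)) = Pow(Add(Rational(469, 26), Pow(4, 2)), Rational(1, 2)) = Pow(Add(Rational(469, 26), 16), Rational(1, 2)) = Pow(Rational(885, 26), Rational(1, 2)) = Mul(Rational(1, 26), Pow(23010, Rational(1, 2))) ≈ 5.8343)
Mul(Function('R')(21), d) = Mul(47, Mul(Rational(1, 26), Pow(23010, Rational(1, 2)))) = Mul(Rational(47, 26), Pow(23010, Rational(1, 2)))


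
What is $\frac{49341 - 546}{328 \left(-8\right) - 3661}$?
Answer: $- \frac{3253}{419} \approx -7.7637$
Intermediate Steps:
$\frac{49341 - 546}{328 \left(-8\right) - 3661} = \frac{48795}{-2624 - 3661} = \frac{48795}{-6285} = 48795 \left(- \frac{1}{6285}\right) = - \frac{3253}{419}$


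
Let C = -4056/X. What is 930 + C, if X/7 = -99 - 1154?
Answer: 8161086/8771 ≈ 930.46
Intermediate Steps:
X = -8771 (X = 7*(-99 - 1154) = 7*(-1253) = -8771)
C = 4056/8771 (C = -4056/(-8771) = -4056*(-1/8771) = 4056/8771 ≈ 0.46243)
930 + C = 930 + 4056/8771 = 8161086/8771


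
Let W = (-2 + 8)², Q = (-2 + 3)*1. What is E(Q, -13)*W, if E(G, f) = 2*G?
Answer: 72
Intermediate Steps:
Q = 1 (Q = 1*1 = 1)
W = 36 (W = 6² = 36)
E(Q, -13)*W = (2*1)*36 = 2*36 = 72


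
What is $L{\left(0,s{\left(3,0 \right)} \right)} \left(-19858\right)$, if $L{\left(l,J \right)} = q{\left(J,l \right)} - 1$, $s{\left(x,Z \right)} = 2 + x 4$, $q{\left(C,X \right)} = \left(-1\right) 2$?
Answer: $59574$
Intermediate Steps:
$q{\left(C,X \right)} = -2$
$s{\left(x,Z \right)} = 2 + 4 x$
$L{\left(l,J \right)} = -3$ ($L{\left(l,J \right)} = -2 - 1 = -3$)
$L{\left(0,s{\left(3,0 \right)} \right)} \left(-19858\right) = \left(-3\right) \left(-19858\right) = 59574$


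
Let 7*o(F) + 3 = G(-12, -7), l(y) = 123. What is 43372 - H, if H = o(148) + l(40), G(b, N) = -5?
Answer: 302751/7 ≈ 43250.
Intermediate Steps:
o(F) = -8/7 (o(F) = -3/7 + (⅐)*(-5) = -3/7 - 5/7 = -8/7)
H = 853/7 (H = -8/7 + 123 = 853/7 ≈ 121.86)
43372 - H = 43372 - 1*853/7 = 43372 - 853/7 = 302751/7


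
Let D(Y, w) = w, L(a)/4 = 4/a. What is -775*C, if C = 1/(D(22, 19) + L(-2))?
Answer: -775/11 ≈ -70.455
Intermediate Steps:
L(a) = 16/a (L(a) = 4*(4/a) = 16/a)
C = 1/11 (C = 1/(19 + 16/(-2)) = 1/(19 + 16*(-1/2)) = 1/(19 - 8) = 1/11 ≈ 0.090909)
-775*C = -775*1/11 = -775/11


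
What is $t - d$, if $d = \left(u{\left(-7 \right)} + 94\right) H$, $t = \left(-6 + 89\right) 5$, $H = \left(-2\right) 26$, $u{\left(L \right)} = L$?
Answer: $4939$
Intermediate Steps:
$H = -52$
$t = 415$ ($t = 83 \cdot 5 = 415$)
$d = -4524$ ($d = \left(-7 + 94\right) \left(-52\right) = 87 \left(-52\right) = -4524$)
$t - d = 415 - -4524 = 415 + 4524 = 4939$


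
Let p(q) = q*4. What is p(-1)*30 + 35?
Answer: -85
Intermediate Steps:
p(q) = 4*q
p(-1)*30 + 35 = (4*(-1))*30 + 35 = -4*30 + 35 = -120 + 35 = -85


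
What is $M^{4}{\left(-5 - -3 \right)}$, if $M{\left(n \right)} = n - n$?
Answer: $0$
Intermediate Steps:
$M{\left(n \right)} = 0$
$M^{4}{\left(-5 - -3 \right)} = 0^{4} = 0$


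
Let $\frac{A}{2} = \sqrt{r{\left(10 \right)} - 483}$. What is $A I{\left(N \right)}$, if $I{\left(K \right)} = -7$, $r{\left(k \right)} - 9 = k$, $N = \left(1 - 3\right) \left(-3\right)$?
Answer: $- 56 i \sqrt{29} \approx - 301.57 i$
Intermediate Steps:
$N = 6$ ($N = \left(-2\right) \left(-3\right) = 6$)
$r{\left(k \right)} = 9 + k$
$A = 8 i \sqrt{29}$ ($A = 2 \sqrt{\left(9 + 10\right) - 483} = 2 \sqrt{19 - 483} = 2 \sqrt{-464} = 2 \cdot 4 i \sqrt{29} = 8 i \sqrt{29} \approx 43.081 i$)
$A I{\left(N \right)} = 8 i \sqrt{29} \left(-7\right) = - 56 i \sqrt{29}$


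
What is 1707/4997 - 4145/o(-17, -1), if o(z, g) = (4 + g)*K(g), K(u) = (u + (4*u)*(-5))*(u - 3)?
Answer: 1110619/59964 ≈ 18.521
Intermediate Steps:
K(u) = -19*u*(-3 + u) (K(u) = (u - 20*u)*(-3 + u) = (-19*u)*(-3 + u) = -19*u*(-3 + u))
o(z, g) = 19*g*(3 - g)*(4 + g) (o(z, g) = (4 + g)*(19*g*(3 - g)) = 19*g*(3 - g)*(4 + g))
1707/4997 - 4145/o(-17, -1) = 1707/4997 - 4145*(-1/(19*(12 - 1*(-1) - 1*(-1)²))) = 1707*(1/4997) - 4145*(-1/(19*(12 + 1 - 1*1))) = 1707/4997 - 4145*(-1/(19*(12 + 1 - 1))) = 1707/4997 - 4145/(19*(-1)*12) = 1707/4997 - 4145/(-228) = 1707/4997 - 4145*(-1/228) = 1707/4997 + 4145/228 = 1110619/59964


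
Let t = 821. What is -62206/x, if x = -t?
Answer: 62206/821 ≈ 75.769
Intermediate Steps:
x = -821 (x = -1*821 = -821)
-62206/x = -62206/(-821) = -62206*(-1/821) = 62206/821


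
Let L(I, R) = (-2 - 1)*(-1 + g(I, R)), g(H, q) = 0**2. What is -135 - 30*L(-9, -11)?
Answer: -225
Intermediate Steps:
g(H, q) = 0
L(I, R) = 3 (L(I, R) = (-2 - 1)*(-1 + 0) = -3*(-1) = 3)
-135 - 30*L(-9, -11) = -135 - 30*3 = -135 - 90 = -225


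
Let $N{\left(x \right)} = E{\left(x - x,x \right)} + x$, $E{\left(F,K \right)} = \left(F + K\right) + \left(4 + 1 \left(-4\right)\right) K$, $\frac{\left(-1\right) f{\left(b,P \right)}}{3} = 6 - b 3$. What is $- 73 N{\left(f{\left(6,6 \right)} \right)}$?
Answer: $-5256$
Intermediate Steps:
$f{\left(b,P \right)} = -18 + 9 b$ ($f{\left(b,P \right)} = - 3 \left(6 - b 3\right) = - 3 \left(6 - 3 b\right) = -18 + 9 b$)
$E{\left(F,K \right)} = F + K$ ($E{\left(F,K \right)} = \left(F + K\right) + \left(4 - 4\right) K = \left(F + K\right) + 0 K = \left(F + K\right) + 0 = F + K$)
$N{\left(x \right)} = 2 x$ ($N{\left(x \right)} = \left(\left(x - x\right) + x\right) + x = \left(0 + x\right) + x = x + x = 2 x$)
$- 73 N{\left(f{\left(6,6 \right)} \right)} = - 73 \cdot 2 \left(-18 + 9 \cdot 6\right) = - 73 \cdot 2 \left(-18 + 54\right) = - 73 \cdot 2 \cdot 36 = \left(-73\right) 72 = -5256$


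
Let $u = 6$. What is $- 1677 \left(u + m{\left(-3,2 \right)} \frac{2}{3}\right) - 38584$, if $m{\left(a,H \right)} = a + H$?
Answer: $-47528$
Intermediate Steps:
$m{\left(a,H \right)} = H + a$
$- 1677 \left(u + m{\left(-3,2 \right)} \frac{2}{3}\right) - 38584 = - 1677 \left(6 + \left(2 - 3\right) \frac{2}{3}\right) - 38584 = - 1677 \left(6 - 2 \cdot \frac{1}{3}\right) - 38584 = - 1677 \left(6 - \frac{2}{3}\right) - 38584 = \left(-1677\right) \frac{16}{3} - 38584 = -8944 - 38584 = -47528$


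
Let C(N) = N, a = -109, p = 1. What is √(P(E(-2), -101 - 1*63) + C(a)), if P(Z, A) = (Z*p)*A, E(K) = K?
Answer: √219 ≈ 14.799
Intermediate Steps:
P(Z, A) = A*Z (P(Z, A) = (Z*1)*A = Z*A = A*Z)
√(P(E(-2), -101 - 1*63) + C(a)) = √((-101 - 1*63)*(-2) - 109) = √((-101 - 63)*(-2) - 109) = √(-164*(-2) - 109) = √(328 - 109) = √219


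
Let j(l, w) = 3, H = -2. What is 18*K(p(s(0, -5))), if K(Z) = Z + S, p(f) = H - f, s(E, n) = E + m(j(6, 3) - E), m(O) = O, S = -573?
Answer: -10404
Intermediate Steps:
s(E, n) = 3 (s(E, n) = E + (3 - E) = 3)
p(f) = -2 - f
K(Z) = -573 + Z (K(Z) = Z - 573 = -573 + Z)
18*K(p(s(0, -5))) = 18*(-573 + (-2 - 1*3)) = 18*(-573 + (-2 - 3)) = 18*(-573 - 5) = 18*(-578) = -10404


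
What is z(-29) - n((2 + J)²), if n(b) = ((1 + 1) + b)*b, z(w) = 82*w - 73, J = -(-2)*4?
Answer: -12651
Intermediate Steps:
J = 8 (J = -1*(-8) = 8)
z(w) = -73 + 82*w
n(b) = b*(2 + b) (n(b) = (2 + b)*b = b*(2 + b))
z(-29) - n((2 + J)²) = (-73 + 82*(-29)) - (2 + 8)²*(2 + (2 + 8)²) = (-73 - 2378) - 10²*(2 + 10²) = -2451 - 100*(2 + 100) = -2451 - 100*102 = -2451 - 1*10200 = -2451 - 10200 = -12651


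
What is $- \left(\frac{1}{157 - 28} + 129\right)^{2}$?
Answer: $- \frac{276956164}{16641} \approx -16643.0$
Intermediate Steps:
$- \left(\frac{1}{157 - 28} + 129\right)^{2} = - \left(\frac{1}{129} + 129\right)^{2} = - \left(\frac{16642}{129}\right)^{2} = \left(-1\right) \frac{276956164}{16641} = - \frac{276956164}{16641}$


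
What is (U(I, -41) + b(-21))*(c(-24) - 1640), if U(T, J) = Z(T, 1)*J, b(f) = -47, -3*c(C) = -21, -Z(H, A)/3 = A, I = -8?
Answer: -124108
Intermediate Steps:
Z(H, A) = -3*A
c(C) = 7 (c(C) = -⅓*(-21) = 7)
U(T, J) = -3*J (U(T, J) = (-3*1)*J = -3*J)
(U(I, -41) + b(-21))*(c(-24) - 1640) = (-3*(-41) - 47)*(7 - 1640) = (123 - 47)*(-1633) = 76*(-1633) = -124108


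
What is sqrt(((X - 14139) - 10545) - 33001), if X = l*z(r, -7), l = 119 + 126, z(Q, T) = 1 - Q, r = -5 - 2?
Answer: 5*I*sqrt(2229) ≈ 236.06*I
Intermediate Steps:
r = -7
l = 245
X = 1960 (X = 245*(1 - 1*(-7)) = 245*(1 + 7) = 245*8 = 1960)
sqrt(((X - 14139) - 10545) - 33001) = sqrt(((1960 - 14139) - 10545) - 33001) = sqrt((-12179 - 10545) - 33001) = sqrt(-22724 - 33001) = sqrt(-55725) = 5*I*sqrt(2229)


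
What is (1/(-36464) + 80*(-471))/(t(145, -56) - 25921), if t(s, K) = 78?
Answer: 1373963521/942339152 ≈ 1.4580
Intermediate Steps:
(1/(-36464) + 80*(-471))/(t(145, -56) - 25921) = (1/(-36464) + 80*(-471))/(78 - 25921) = (-1/36464 - 37680)/(-25843) = -1373963521/36464*(-1/25843) = 1373963521/942339152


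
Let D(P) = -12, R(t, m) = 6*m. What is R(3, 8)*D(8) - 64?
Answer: -640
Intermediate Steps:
R(3, 8)*D(8) - 64 = (6*8)*(-12) - 64 = 48*(-12) - 64 = -576 - 64 = -640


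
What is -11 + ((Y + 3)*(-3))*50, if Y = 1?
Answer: -611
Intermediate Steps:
-11 + ((Y + 3)*(-3))*50 = -11 + ((1 + 3)*(-3))*50 = -11 + (4*(-3))*50 = -11 - 12*50 = -11 - 600 = -611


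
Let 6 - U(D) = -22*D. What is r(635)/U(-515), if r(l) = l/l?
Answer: -1/11324 ≈ -8.8308e-5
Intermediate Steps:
r(l) = 1
U(D) = 6 + 22*D (U(D) = 6 - (-22)*D = 6 + 22*D)
r(635)/U(-515) = 1/(6 + 22*(-515)) = 1/(6 - 11330) = 1/(-11324) = 1*(-1/11324) = -1/11324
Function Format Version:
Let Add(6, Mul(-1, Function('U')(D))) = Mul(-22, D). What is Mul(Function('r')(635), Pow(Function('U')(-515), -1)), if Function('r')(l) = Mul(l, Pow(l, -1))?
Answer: Rational(-1, 11324) ≈ -8.8308e-5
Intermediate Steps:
Function('r')(l) = 1
Function('U')(D) = Add(6, Mul(22, D)) (Function('U')(D) = Add(6, Mul(-1, Mul(-22, D))) = Add(6, Mul(22, D)))
Mul(Function('r')(635), Pow(Function('U')(-515), -1)) = Mul(1, Pow(Add(6, Mul(22, -515)), -1)) = Mul(1, Pow(Add(6, -11330), -1)) = Mul(1, Pow(-11324, -1)) = Mul(1, Rational(-1, 11324)) = Rational(-1, 11324)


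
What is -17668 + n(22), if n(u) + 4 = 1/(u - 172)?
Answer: -2650801/150 ≈ -17672.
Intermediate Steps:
n(u) = -4 + 1/(-172 + u) (n(u) = -4 + 1/(u - 172) = -4 + 1/(-172 + u))
-17668 + n(22) = -17668 + (689 - 4*22)/(-172 + 22) = -17668 + (689 - 88)/(-150) = -17668 - 1/150*601 = -17668 - 601/150 = -2650801/150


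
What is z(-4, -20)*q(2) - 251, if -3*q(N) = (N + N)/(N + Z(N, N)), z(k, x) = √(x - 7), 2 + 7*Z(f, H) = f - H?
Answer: -251 - 7*I*√3/3 ≈ -251.0 - 4.0415*I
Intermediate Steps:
Z(f, H) = -2/7 - H/7 + f/7 (Z(f, H) = -2/7 + (f - H)/7 = -2/7 + (-H/7 + f/7) = -2/7 - H/7 + f/7)
z(k, x) = √(-7 + x)
q(N) = -2*N/(3*(-2/7 + N)) (q(N) = -(N + N)/(3*(N + (-2/7 - N/7 + N/7))) = -2*N/(3*(N - 2/7)) = -2*N/(3*(-2/7 + N)))
z(-4, -20)*q(2) - 251 = √(-7 - 20)*(-14*2/(-6 + 21*2)) - 251 = √(-27)*(-14*2/(-6 + 42)) - 251 = (3*I*√3)*(-14*2/36) - 251 = (3*I*√3)*(-14*2*1/36) - 251 = (3*I*√3)*(-7/9) - 251 = -7*I*√3/3 - 251 = -251 - 7*I*√3/3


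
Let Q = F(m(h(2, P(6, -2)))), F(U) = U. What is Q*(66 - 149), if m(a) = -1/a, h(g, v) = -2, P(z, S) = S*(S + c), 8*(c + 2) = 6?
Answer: -83/2 ≈ -41.500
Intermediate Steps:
c = -5/4 (c = -2 + (⅛)*6 = -2 + ¾ = -5/4 ≈ -1.2500)
P(z, S) = S*(-5/4 + S) (P(z, S) = S*(S - 5/4) = S*(-5/4 + S))
Q = ½ (Q = -1/(-2) = -1*(-½) = ½ ≈ 0.50000)
Q*(66 - 149) = (66 - 149)/2 = (½)*(-83) = -83/2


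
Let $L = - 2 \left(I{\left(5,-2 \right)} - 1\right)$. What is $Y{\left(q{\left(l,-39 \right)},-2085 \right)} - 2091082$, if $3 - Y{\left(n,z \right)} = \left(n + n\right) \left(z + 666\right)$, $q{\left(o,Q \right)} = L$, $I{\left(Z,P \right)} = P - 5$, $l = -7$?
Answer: $-2045671$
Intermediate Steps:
$I{\left(Z,P \right)} = -5 + P$
$L = 16$ ($L = - 2 \left(\left(-5 - 2\right) - 1\right) = - 2 \left(-7 - 1\right) = \left(-2\right) \left(-8\right) = 16$)
$q{\left(o,Q \right)} = 16$
$Y{\left(n,z \right)} = 3 - 2 n \left(666 + z\right)$ ($Y{\left(n,z \right)} = 3 - \left(n + n\right) \left(z + 666\right) = 3 - 2 n \left(666 + z\right)$)
$Y{\left(q{\left(l,-39 \right)},-2085 \right)} - 2091082 = \left(3 - 21312 - 32 \left(-2085\right)\right) - 2091082 = \left(3 - 21312 + 66720\right) - 2091082 = 45411 - 2091082 = -2045671$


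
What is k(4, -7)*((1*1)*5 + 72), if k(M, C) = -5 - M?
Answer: -693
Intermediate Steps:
k(4, -7)*((1*1)*5 + 72) = (-5 - 1*4)*((1*1)*5 + 72) = (-5 - 4)*(1*5 + 72) = -9*(5 + 72) = -9*77 = -693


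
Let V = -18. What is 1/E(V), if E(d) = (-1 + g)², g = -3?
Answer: 1/16 ≈ 0.062500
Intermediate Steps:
E(d) = 16 (E(d) = (-1 - 3)² = (-4)² = 16)
1/E(V) = 1/16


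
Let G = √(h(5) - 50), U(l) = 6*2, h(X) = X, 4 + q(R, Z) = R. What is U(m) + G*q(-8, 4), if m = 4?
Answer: 12 - 36*I*√5 ≈ 12.0 - 80.498*I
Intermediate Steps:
q(R, Z) = -4 + R
U(l) = 12
G = 3*I*√5 (G = √(5 - 50) = √(-45) = 3*I*√5 ≈ 6.7082*I)
U(m) + G*q(-8, 4) = 12 + (3*I*√5)*(-4 - 8) = 12 + (3*I*√5)*(-12) = 12 - 36*I*√5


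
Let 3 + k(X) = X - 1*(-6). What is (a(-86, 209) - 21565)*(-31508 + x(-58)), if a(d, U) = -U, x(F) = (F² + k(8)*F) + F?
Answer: 627962160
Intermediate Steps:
k(X) = 3 + X (k(X) = -3 + (X - 1*(-6)) = -3 + (X + 6) = -3 + (6 + X) = 3 + X)
x(F) = F² + 12*F (x(F) = (F² + (3 + 8)*F) + F = (F² + 11*F) + F = F² + 12*F)
(a(-86, 209) - 21565)*(-31508 + x(-58)) = (-1*209 - 21565)*(-31508 - 58*(12 - 58)) = (-209 - 21565)*(-31508 - 58*(-46)) = -21774*(-31508 + 2668) = -21774*(-28840) = 627962160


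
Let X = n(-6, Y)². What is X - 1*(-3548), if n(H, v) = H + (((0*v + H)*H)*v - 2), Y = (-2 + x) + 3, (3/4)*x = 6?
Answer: 103404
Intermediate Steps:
x = 8 (x = (4/3)*6 = 8)
Y = 9 (Y = (-2 + 8) + 3 = 6 + 3 = 9)
n(H, v) = -2 + H + v*H² (n(H, v) = H + (((0 + H)*H)*v - 2) = H + ((H*H)*v - 2) = H + (H²*v - 2) = H + (v*H² - 2) = H + (-2 + v*H²) = -2 + H + v*H²)
X = 99856 (X = (-2 - 6 + 9*(-6)²)² = (-2 - 6 + 9*36)² = (-2 - 6 + 324)² = 316² = 99856)
X - 1*(-3548) = 99856 - 1*(-3548) = 99856 + 3548 = 103404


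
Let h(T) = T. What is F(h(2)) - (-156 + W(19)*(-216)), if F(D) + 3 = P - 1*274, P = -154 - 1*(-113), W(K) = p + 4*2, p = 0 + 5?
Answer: 2646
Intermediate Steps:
p = 5
W(K) = 13 (W(K) = 5 + 4*2 = 5 + 8 = 13)
P = -41 (P = -154 + 113 = -41)
F(D) = -318 (F(D) = -3 + (-41 - 1*274) = -3 + (-41 - 274) = -3 - 315 = -318)
F(h(2)) - (-156 + W(19)*(-216)) = -318 - (-156 + 13*(-216)) = -318 - (-156 - 2808) = -318 - 1*(-2964) = -318 + 2964 = 2646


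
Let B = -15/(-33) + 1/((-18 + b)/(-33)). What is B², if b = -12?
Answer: 29241/12100 ≈ 2.4166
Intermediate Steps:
B = 171/110 (B = -15/(-33) + 1/((-18 - 12)/(-33)) = -15*(-1/33) + 1/(-30*(-1/33)) = 5/11 + 1/(10/11) = 5/11 + 1*(11/10) = 5/11 + 11/10 = 171/110 ≈ 1.5545)
B² = (171/110)² = 29241/12100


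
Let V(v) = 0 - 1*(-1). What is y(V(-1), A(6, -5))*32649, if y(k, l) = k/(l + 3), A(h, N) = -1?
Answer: 32649/2 ≈ 16325.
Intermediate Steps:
V(v) = 1 (V(v) = 0 + 1 = 1)
y(k, l) = k/(3 + l)
y(V(-1), A(6, -5))*32649 = (1/(3 - 1))*32649 = (1/2)*32649 = (1*(½))*32649 = (½)*32649 = 32649/2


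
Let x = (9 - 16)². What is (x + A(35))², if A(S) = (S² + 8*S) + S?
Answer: 2524921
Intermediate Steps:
A(S) = S² + 9*S
x = 49 (x = (-7)² = 49)
(x + A(35))² = (49 + 35*(9 + 35))² = (49 + 35*44)² = (49 + 1540)² = 1589² = 2524921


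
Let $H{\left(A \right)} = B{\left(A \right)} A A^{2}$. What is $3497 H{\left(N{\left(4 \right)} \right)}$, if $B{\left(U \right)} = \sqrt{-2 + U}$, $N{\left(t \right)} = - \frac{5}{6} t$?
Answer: $- \frac{13988000 i \sqrt{3}}{81} \approx - 2.9911 \cdot 10^{5} i$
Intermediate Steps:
$N{\left(t \right)} = - \frac{5 t}{6}$ ($N{\left(t \right)} = \left(-5\right) \frac{1}{6} t = - \frac{5 t}{6}$)
$H{\left(A \right)} = A^{3} \sqrt{-2 + A}$ ($H{\left(A \right)} = \sqrt{-2 + A} A A^{2} = A \sqrt{-2 + A} A^{2} = A^{3} \sqrt{-2 + A}$)
$3497 H{\left(N{\left(4 \right)} \right)} = 3497 \left(\left(- \frac{5}{6}\right) 4\right)^{3} \sqrt{-2 - \frac{10}{3}} = 3497 \left(- \frac{10}{3}\right)^{3} \sqrt{-2 - \frac{10}{3}} = 3497 \left(- \frac{1000 \sqrt{- \frac{16}{3}}}{27}\right) = 3497 \left(- \frac{1000 \frac{4 i \sqrt{3}}{3}}{27}\right) = 3497 \left(- \frac{4000 i \sqrt{3}}{81}\right) = - \frac{13988000 i \sqrt{3}}{81}$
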